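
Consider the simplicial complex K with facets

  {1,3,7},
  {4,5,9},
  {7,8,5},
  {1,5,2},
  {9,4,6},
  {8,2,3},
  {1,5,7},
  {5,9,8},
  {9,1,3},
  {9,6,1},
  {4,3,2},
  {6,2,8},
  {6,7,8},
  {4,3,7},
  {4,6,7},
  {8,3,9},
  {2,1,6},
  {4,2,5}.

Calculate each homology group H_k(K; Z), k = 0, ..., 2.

Take the total order 1 < 2 < 3 < 4 < 5 < 6 < 7 < 8 < 9 on the vertex set. Then K (dimension 2) consists of the simplices:

  0-simplices (9): [1], [2], [3], [4], [5], [6], [7], [8], [9]
  1-simplices (27): (27 of them)
  2-simplices (18): [1,2,5], [1,2,6], [1,3,7], [1,3,9], [1,5,7], [1,6,9], [2,3,4], [2,3,8], [2,4,5], [2,6,8], [3,4,7], [3,8,9], [4,5,9], [4,6,7], [4,6,9], [5,7,8], [5,8,9], [6,7,8]

Hence C_0 ≅ Z^9, C_1 ≅ Z^27, C_2 ≅ Z^18.

The boundary map ∂_1: C_1 → C_0 sends each edge [p,q] (with p < q) to q − p. For instance
  ∂[1,6] = [6] − [1].
As a 9×27 matrix over Z this has rank 8, with invariant factors (1,1,1,1,1,1,1,1).

The boundary map ∂_2: C_2 → C_1 sends each 2-simplex [p,q,r] to [q,r] − [p,r] + [p,q]. For instance
  ∂[3,8,9] = [8,9] − [3,9] + [3,8],
  ∂[1,3,9] = [3,9] − [1,9] + [1,3].
This gives a 27×18 integer matrix of rank 17; reducing to Smith normal form yields diagonal entries (1,1,1,1,1,1,1,1,1,1,1,1,1,1,1,1,1).

From H_k ≅ ker(∂_k) / im(∂_{k+1}) we obtain:

  H_0: rank C_0 − rank ∂_1 = 9 − 8 = 1, and the invariant factors of ∂_1 are all 1, so H_0 ≅ Z.
  H_1: rank ker ∂_1 − rank ∂_2 = (27 − 8) − 17 = 2, and the invariant factors of ∂_2 are all 1, so H_1 ≅ Z^2.
  H_2: rank ker ∂_2 − rank ∂_3 = (18 − 17) − 0 = 1, and there is no ∂_3, so H_2 ≅ Z.

As a check, the Euler characteristic is 9 − 27 + 18 = 0, which agrees with 1 − 2 + 1 = 0.

H_0 ≅ Z,  H_1 ≅ Z^2,  H_2 ≅ Z.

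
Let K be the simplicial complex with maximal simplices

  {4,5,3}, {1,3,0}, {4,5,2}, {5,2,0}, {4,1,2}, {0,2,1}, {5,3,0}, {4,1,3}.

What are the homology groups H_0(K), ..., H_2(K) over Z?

Order the vertices as 0 < 1 < 2 < 3 < 4 < 5. Listing each simplex with vertices in this order, K has dimension 2 with simplices:

  0-simplices (6): [0], [1], [2], [3], [4], [5]
  1-simplices (12): [0,1], [0,2], [0,3], [0,5], [1,2], [1,3], [1,4], [2,4], [2,5], [3,4], [3,5], [4,5]
  2-simplices (8): [0,1,2], [0,1,3], [0,2,5], [0,3,5], [1,2,4], [1,3,4], [2,4,5], [3,4,5]

so the chain groups are C_0 ≅ Z^6, C_1 ≅ Z^12, C_2 ≅ Z^8.

Boundary ∂_1: C_1 → C_0 maps an edge to its endpoints' difference, ∂[p,q] = q − p. For instance
  ∂[1,2] = [2] − [1].
As a 6×12 matrix over Z this has rank 5, with invariant factors (1,1,1,1,1).

The boundary map ∂_2: C_2 → C_1 maps a triangle to the signed sum of its edges. For instance
  ∂[3,4,5] = [4,5] − [3,5] + [3,4],
  ∂[2,4,5] = [4,5] − [2,5] + [2,4].
This gives a 12×8 integer matrix of rank 7; reducing to Smith normal form yields diagonal entries (1,1,1,1,1,1,1).

Reading off H_k = ker ∂_k / im ∂_{k+1}:

  H_0: rank C_0 − rank ∂_1 = 6 − 5 = 1, and the invariant factors of ∂_1 are all 1, so H_0 ≅ Z.
  H_1: rank ker ∂_1 − rank ∂_2 = (12 − 5) − 7 = 0, and the invariant factors of ∂_2 are all 1, so H_1 ≅ 0.
  H_2: rank ker ∂_2 − rank ∂_3 = (8 − 7) − 0 = 1, and there is no ∂_3, so H_2 ≅ Z.

H_0 ≅ Z,  H_1 = 0,  H_2 ≅ Z.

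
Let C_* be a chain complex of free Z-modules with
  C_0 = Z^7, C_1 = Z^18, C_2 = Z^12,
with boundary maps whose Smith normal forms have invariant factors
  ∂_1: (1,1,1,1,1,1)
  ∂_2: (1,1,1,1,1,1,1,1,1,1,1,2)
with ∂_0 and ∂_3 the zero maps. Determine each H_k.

H_0: b_0 = 7 − 0 − 6 = 1; torsion from ∂_1 factors > 1: none. So H_0 ≅ Z.
H_1: b_1 = 18 − 6 − 12 = 0; torsion from ∂_2 factors > 1: [2]. So H_1 ≅ Z/2.
H_2: b_2 = 12 − 12 − 0 = 0; torsion from ∂_3 factors > 1: none. So H_2 ≅ 0.

H_0 ≅ Z,  H_1 ≅ Z/2,  H_2 = 0.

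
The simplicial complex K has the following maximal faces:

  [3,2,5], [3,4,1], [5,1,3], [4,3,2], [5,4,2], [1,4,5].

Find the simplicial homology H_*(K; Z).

Fix the vertex order 1 < 2 < 3 < 4 < 5 and write every simplex with vertices in increasing order. Then dim K = 2 and the simplices of K are:

  0-simplices (5): [1], [2], [3], [4], [5]
  1-simplices (9): [1,3], [1,4], [1,5], [2,3], [2,4], [2,5], [3,4], [3,5], [4,5]
  2-simplices (6): [1,3,4], [1,3,5], [1,4,5], [2,3,4], [2,3,5], [2,4,5]

so the chain groups are C_0 ≅ Z^5, C_1 ≅ Z^9, C_2 ≅ Z^6.

The boundary map ∂_1: C_1 → C_0 maps an edge to its endpoints' difference, ∂[p,q] = q − p. For instance
  ∂[3,4] = [4] − [3].
As a 5×9 matrix over Z this has rank 4, with invariant factors (1,1,1,1).

The boundary map ∂_2: C_2 → C_1 maps a triangle to the signed sum of its edges. For instance
  ∂[1,3,4] = [3,4] − [1,4] + [1,3],
  ∂[2,3,5] = [3,5] − [2,5] + [2,3].
The 9×6 boundary matrix has rank 5 and Smith normal form diag(1,1,1,1,1).

Computing H_k = (kernel of ∂_k) / (image of ∂_{k+1}):

  H_0: rank C_0 − rank ∂_1 = 5 − 4 = 1, and the invariant factors of ∂_1 are all 1, so H_0 = Z.
  H_1: rank ker ∂_1 − rank ∂_2 = (9 − 4) − 5 = 0, and the invariant factors of ∂_2 are all 1, so H_1 = 0.
  H_2: rank ker ∂_2 − rank ∂_3 = (6 − 5) − 0 = 1, and there is no ∂_3, so H_2 = Z.

As a check, the Euler characteristic is 5 − 9 + 6 = 2, which agrees with 1 − 0 + 1 = 2.
(K is a triangulation of the 2-sphere S^2.)

H_0 ≅ Z,  H_1 = 0,  H_2 ≅ Z.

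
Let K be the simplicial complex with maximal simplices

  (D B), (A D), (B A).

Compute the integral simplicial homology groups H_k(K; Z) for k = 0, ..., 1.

H_0 = Z,  H_1 = Z.

We work with the vertex ordering A < B < D. The simplices of K, each written with vertices in increasing order, are:

  0-simplices (3): A, B, D
  1-simplices (3): AB, AD, BD

giving chain groups C_0 ≅ Z^3, C_1 ≅ Z^3.

Boundary ∂_1: C_1 → C_0 maps an edge to its endpoints' difference, ∂[p,q] = q − p. For instance
  ∂AD = D − A.
This gives a 3×3 integer matrix of rank 2; reducing to Smith normal form yields diagonal entries (1,1).

Now H_k = ker ∂_k / im ∂_{k+1}, so:

  H_0: rank C_0 − rank ∂_1 = 3 − 2 = 1, and the invariant factors of ∂_1 are all 1, so H_0 ≅ Z.
  H_1: rank ker ∂_1 − rank ∂_2 = (3 − 2) − 0 = 1, and there is no ∂_2, so H_1 ≅ Z.

(K is a triangulation of the circle S^1.)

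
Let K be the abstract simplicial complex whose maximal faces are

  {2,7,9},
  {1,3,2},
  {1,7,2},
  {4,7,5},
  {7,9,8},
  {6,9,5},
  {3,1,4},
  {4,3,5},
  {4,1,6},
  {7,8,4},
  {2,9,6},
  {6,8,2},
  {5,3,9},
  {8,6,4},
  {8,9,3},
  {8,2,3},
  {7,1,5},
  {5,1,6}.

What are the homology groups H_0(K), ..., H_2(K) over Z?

H_0 ≅ Z,  H_1 ≅ Z × Z/2,  H_2 = 0.

K has 9 vertices, 27 edges, 18 triangles.
rank ∂_0 = 0, rank ∂_1 = 8 ⇒ b_0 = 9 − 0 − 8 = 1; all invariant factors of ∂_1 are 1 so no torsion. So H_0 = Z.
rank ∂_1 = 8, rank ∂_2 = 18 ⇒ b_1 = 27 − 8 − 18 = 1; ∂_2 has invariant factor(s) [2] giving torsion. So H_1 = Z × Z/2.
rank ∂_2 = 18, rank ∂_3 = 0 ⇒ b_2 = 18 − 18 − 0 = 0. So H_2 = 0.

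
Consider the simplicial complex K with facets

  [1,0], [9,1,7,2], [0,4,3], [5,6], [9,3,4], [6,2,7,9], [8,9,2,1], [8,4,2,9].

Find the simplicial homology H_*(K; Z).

We work with the vertex ordering 0 < 1 < 2 < 3 < 4 < 5 < 6 < 7 < 8 < 9. The simplices of K, each written with vertices in increasing order, are:

  0-simplices (10): [0], [1], [2], [3], [4], [5], [6], [7], [8], [9]
  1-simplices (21): [0,1], [0,3], [0,4], [1,2], [1,7], [1,8], [1,9], [2,4], [2,6], [2,7], [2,8], [2,9], [3,4], [3,9], [4,8], [4,9], [5,6], [6,7], [6,9], [7,9], [8,9]
  2-simplices (15): [0,3,4], [1,2,7], [1,2,8], [1,2,9], [1,7,9], [1,8,9], [2,4,8], [2,4,9], [2,6,7], [2,6,9], [2,7,9], [2,8,9], [3,4,9], [4,8,9], [6,7,9]
  3-simplices (4): [1,2,7,9], [1,2,8,9], [2,4,8,9], [2,6,7,9]

giving chain groups C_0 ≅ Z^10, C_1 ≅ Z^21, C_2 ≅ Z^15, C_3 ≅ Z^4.

∂_1: C_1 → C_0 sends each edge [p,q] (with p < q) to q − p. For instance
  ∂[1,2] = [2] − [1].
As a 10×21 matrix over Z this has rank 9, with invariant factors (1,1,1,1,1,1,1,1,1).

Boundary ∂_2: C_2 → C_1 acts by ∂[p,q,r] = [q,r] − [p,r] + [p,q]. For instance
  ∂[3,4,9] = [4,9] − [3,9] + [3,4],
  ∂[6,7,9] = [7,9] − [6,9] + [6,7].
The resulting 21×15 matrix has rank 11, and its Smith normal form has invariant factors (1,1,1,1,1,1,1,1,1,1,1).

∂_3: C_3 → C_2 sends each 3-simplex σ to the alternating sum Σ_i (−1)^i (σ with its i-th vertex removed). For instance
  ∂[1,2,7,9] = [2,7,9] − [1,7,9] + [1,2,9] − [1,2,7],
  ∂[2,4,8,9] = [4,8,9] − [2,8,9] + [2,4,9] − [2,4,8].
As a 15×4 matrix over Z this has rank 4, with invariant factors (1,1,1,1).

From H_k ≅ ker(∂_k) / im(∂_{k+1}) we obtain:

  H_0: rank C_0 − rank ∂_1 = 10 − 9 = 1, and the invariant factors of ∂_1 are all 1, so H_0 ≅ Z.
  H_1: rank ker ∂_1 − rank ∂_2 = (21 − 9) − 11 = 1, and the invariant factors of ∂_2 are all 1, so H_1 ≅ Z.
  H_2: rank ker ∂_2 − rank ∂_3 = (15 − 11) − 4 = 0, and the invariant factors of ∂_3 are all 1, so H_2 ≅ 0.
  H_3: rank ker ∂_3 − rank ∂_4 = (4 − 4) − 0 = 0, and there is no ∂_4, so H_3 ≅ 0.

H_0 ≅ Z,  H_1 ≅ Z,  H_2 = 0,  H_3 = 0.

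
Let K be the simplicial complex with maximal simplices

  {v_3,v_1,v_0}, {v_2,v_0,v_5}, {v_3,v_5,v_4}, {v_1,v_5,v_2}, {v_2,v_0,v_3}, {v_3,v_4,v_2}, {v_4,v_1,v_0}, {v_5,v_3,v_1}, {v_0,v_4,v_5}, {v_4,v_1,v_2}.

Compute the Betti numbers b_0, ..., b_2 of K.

We work with the vertex ordering v_0 < v_1 < v_2 < v_3 < v_4 < v_5. The simplices of K, each written with vertices in increasing order, are:

  0-simplices (6): [v_0], [v_1], [v_2], [v_3], [v_4], [v_5]
  1-simplices (15): (15 of them)
  2-simplices (10): [v_0,v_1,v_3], [v_0,v_1,v_4], [v_0,v_2,v_3], [v_0,v_2,v_5], [v_0,v_4,v_5], [v_1,v_2,v_4], [v_1,v_2,v_5], [v_1,v_3,v_5], [v_2,v_3,v_4], [v_3,v_4,v_5]

giving chain groups C_0 ≅ Z^6, C_1 ≅ Z^15, C_2 ≅ Z^10.

Boundary ∂_1: C_1 → C_0 is given by ∂[p,q] = [q] − [p].
The 6×15 boundary matrix has rank 5 and Smith normal form diag(1,1,1,1,1).

Boundary ∂_2: C_2 → C_1 sends each 2-simplex [p,q,r] to [q,r] − [p,r] + [p,q]. For instance
  ∂[v_0,v_2,v_5] = [v_2,v_5] − [v_0,v_5] + [v_0,v_2],
  ∂[v_1,v_2,v_4] = [v_2,v_4] − [v_1,v_4] + [v_1,v_2].
The resulting 15×10 matrix has rank 10, and its Smith normal form has invariant factors (1,1,1,1,1,1,1,1,1,2).

From H_k ≅ ker(∂_k) / im(∂_{k+1}) we obtain:

  H_0: rank C_0 − rank ∂_1 = 6 − 5 = 1, and the invariant factors of ∂_1 are all 1, so H_0 ≅ Z.
  H_1: rank ker ∂_1 − rank ∂_2 = (15 − 5) − 10 = 0, and ∂_2 has invariant factor 2 > 1, so H_1 ≅ Z/2.
  H_2: rank ker ∂_2 − rank ∂_3 = (10 − 10) − 0 = 0, and there is no ∂_3, so H_2 ≅ 0.

Hence the Betti numbers are b_0 = 1, b_1 = 0, b_2 = 0.

b_0 = 1, b_1 = 0, b_2 = 0.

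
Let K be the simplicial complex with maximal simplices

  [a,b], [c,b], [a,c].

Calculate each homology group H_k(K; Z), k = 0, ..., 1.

H_0 = Z,  H_1 = Z.

Take the total order a < b < c on the vertex set. Then K (dimension 1) consists of the simplices:

  0-simplices (3): a, b, c
  1-simplices (3): ab, ac, bc

so the chain groups are C_0 ≅ Z^3, C_1 ≅ Z^3.

∂_1: C_1 → C_0 maps an edge to its endpoints' difference, ∂[p,q] = q − p. For instance
  ∂bc = c − b.
The 3×3 boundary matrix has rank 2 and Smith normal form diag(1,1).

Reading off H_k = ker ∂_k / im ∂_{k+1}:

  H_0: rank C_0 − rank ∂_1 = 3 − 2 = 1, and the invariant factors of ∂_1 are all 1, so H_0 ≅ Z.
  H_1: rank ker ∂_1 − rank ∂_2 = (3 − 2) − 0 = 1, and there is no ∂_2, so H_1 ≅ Z.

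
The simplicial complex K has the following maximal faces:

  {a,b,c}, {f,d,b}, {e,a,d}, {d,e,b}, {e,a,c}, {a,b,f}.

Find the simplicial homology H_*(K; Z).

Order the vertices as a < b < c < d < e < f. Listing each simplex with vertices in this order, K has dimension 2 with simplices:

  0-simplices (6): a, b, c, d, e, f
  1-simplices (12): ab, ac, ad, ae, af, bc, bd, be, bf, ce, de, df
  2-simplices (6): abc, abf, ace, ade, bde, bdf

Hence C_0 ≅ Z^6, C_1 ≅ Z^12, C_2 ≅ Z^6.

The boundary map ∂_1: C_1 → C_0 maps an edge to its endpoints' difference, ∂[p,q] = q − p. For instance
  ∂bd = d − b.
As a 6×12 matrix over Z this has rank 5, with invariant factors (1,1,1,1,1).

The boundary map ∂_2: C_2 → C_1 maps a triangle to the signed sum of its edges. For instance
  ∂ade = de − ae + ad,
  ∂abc = bc − ac + ab.
The 12×6 boundary matrix has rank 6 and Smith normal form diag(1,1,1,1,1,1).

Reading off H_k = ker ∂_k / im ∂_{k+1}:

  H_0: rank C_0 − rank ∂_1 = 6 − 5 = 1, and the invariant factors of ∂_1 are all 1, so H_0 ≅ Z.
  H_1: rank ker ∂_1 − rank ∂_2 = (12 − 5) − 6 = 1, and the invariant factors of ∂_2 are all 1, so H_1 ≅ Z.
  H_2: rank ker ∂_2 − rank ∂_3 = (6 − 6) − 0 = 0, and there is no ∂_3, so H_2 ≅ 0.

(K is a triangulation of the cylinder S^1 x I.)

H_0 ≅ Z,  H_1 ≅ Z,  H_2 = 0.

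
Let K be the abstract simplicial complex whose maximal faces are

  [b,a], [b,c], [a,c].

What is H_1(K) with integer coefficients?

H_1 = Z.

We work with the vertex ordering a < b < c. The simplices of K, each written with vertices in increasing order, are:

  0-simplices (3): a, b, c
  1-simplices (3): ab, ac, bc

Hence C_0 ≅ Z^3, C_1 ≅ Z^3.

Boundary ∂_1: C_1 → C_0 maps an edge to its endpoints' difference, ∂[p,q] = q − p. For instance
  ∂bc = c − b.
This gives a 3×3 integer matrix of rank 2; reducing to Smith normal form yields diagonal entries (1,1).

From H_k ≅ ker(∂_k) / im(∂_{k+1}) we obtain:

  H_1: rank ker ∂_1 − rank ∂_2 = (3 − 2) − 0 = 1, and there is no ∂_2, so H_1 = Z.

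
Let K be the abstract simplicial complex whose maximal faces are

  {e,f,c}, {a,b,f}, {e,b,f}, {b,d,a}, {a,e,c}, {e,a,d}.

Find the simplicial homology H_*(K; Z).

Take the total order a < b < c < d < e < f on the vertex set. Then K (dimension 2) consists of the simplices:

  0-simplices (6): a, b, c, d, e, f
  1-simplices (12): ab, ac, ad, ae, af, bd, be, bf, ce, cf, de, ef
  2-simplices (6): abd, abf, ace, ade, bef, cef

so the chain groups are C_0 ≅ Z^6, C_1 ≅ Z^12, C_2 ≅ Z^6.

The boundary map ∂_1: C_1 → C_0 sends each edge [p,q] (with p < q) to q − p. For instance
  ∂ae = e − a.
As a 6×12 matrix over Z this has rank 5, with invariant factors (1,1,1,1,1).

Boundary ∂_2: C_2 → C_1 acts by ∂[p,q,r] = [q,r] − [p,r] + [p,q]. For instance
  ∂bef = ef − bf + be,
  ∂ace = ce − ae + ac.
As a 12×6 matrix over Z this has rank 6, with invariant factors (1,1,1,1,1,1).

Now H_k = ker ∂_k / im ∂_{k+1}, so:

  H_0: rank C_0 − rank ∂_1 = 6 − 5 = 1, and the invariant factors of ∂_1 are all 1, so H_0 = Z.
  H_1: rank ker ∂_1 − rank ∂_2 = (12 − 5) − 6 = 1, and the invariant factors of ∂_2 are all 1, so H_1 = Z.
  H_2: rank ker ∂_2 − rank ∂_3 = (6 − 6) − 0 = 0, and there is no ∂_3, so H_2 = 0.

As a check, the Euler characteristic is 6 − 12 + 6 = 0, which agrees with 1 − 1 + 0 = 0.

H_0 ≅ Z,  H_1 ≅ Z,  H_2 = 0.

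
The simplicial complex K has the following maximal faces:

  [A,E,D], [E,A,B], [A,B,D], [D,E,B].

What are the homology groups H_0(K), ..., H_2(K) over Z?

H_0 = Z,  H_1 = 0,  H_2 = Z.

Order the vertices as A < B < D < E. Listing each simplex with vertices in this order, K has dimension 2 with simplices:

  0-simplices (4): A, B, D, E
  1-simplices (6): AB, AD, AE, BD, BE, DE
  2-simplices (4): ABD, ABE, ADE, BDE

so the chain groups are C_0 ≅ Z^4, C_1 ≅ Z^6, C_2 ≅ Z^4.

Boundary ∂_1: C_1 → C_0 sends each edge [p,q] (with p < q) to q − p. For instance
  ∂BE = E − B.
The 4×6 boundary matrix has rank 3 and Smith normal form diag(1,1,1).

∂_2: C_2 → C_1 maps a triangle to the signed sum of its edges. For instance
  ∂BDE = DE − BE + BD,
  ∂ABD = BD − AD + AB.
As a 6×4 matrix over Z this has rank 3, with invariant factors (1,1,1).

Now H_k = ker ∂_k / im ∂_{k+1}, so:

  H_0: rank C_0 − rank ∂_1 = 4 − 3 = 1, and the invariant factors of ∂_1 are all 1, so H_0 = Z.
  H_1: rank ker ∂_1 − rank ∂_2 = (6 − 3) − 3 = 0, and the invariant factors of ∂_2 are all 1, so H_1 = 0.
  H_2: rank ker ∂_2 − rank ∂_3 = (4 − 3) − 0 = 1, and there is no ∂_3, so H_2 = Z.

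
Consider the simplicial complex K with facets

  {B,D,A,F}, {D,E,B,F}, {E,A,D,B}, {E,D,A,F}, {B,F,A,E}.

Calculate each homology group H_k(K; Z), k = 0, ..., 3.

Fix the vertex order A < B < D < E < F and write every simplex with vertices in increasing order. Then dim K = 3 and the simplices of K are:

  0-simplices (5): A, B, D, E, F
  1-simplices (10): AB, AD, AE, AF, BD, BE, BF, DE, DF, EF
  2-simplices (10): ABD, ABE, ABF, ADE, ADF, AEF, BDE, BDF, BEF, DEF
  3-simplices (5): ABDE, ABDF, ABEF, ADEF, BDEF

so the chain groups are C_0 ≅ Z^5, C_1 ≅ Z^10, C_2 ≅ Z^10, C_3 ≅ Z^5.

The boundary map ∂_1: C_1 → C_0 maps an edge to its endpoints' difference, ∂[p,q] = q − p.
This gives a 5×10 integer matrix of rank 4; reducing to Smith normal form yields diagonal entries (1,1,1,1).

The boundary map ∂_2: C_2 → C_1 sends each 2-simplex [p,q,r] to [q,r] − [p,r] + [p,q]. For instance
  ∂BDF = DF − BF + BD,
  ∂ABE = BE − AE + AB.
This gives a 10×10 integer matrix of rank 6; reducing to Smith normal form yields diagonal entries (1,1,1,1,1,1).

The boundary map ∂_3: C_3 → C_2 sends each 3-simplex σ to the alternating sum Σ_i (−1)^i (σ with its i-th vertex removed). For instance
  ∂ABDF = BDF − ADF + ABF − ABD,
  ∂ADEF = DEF − AEF + ADF − ADE.
The resulting 10×5 matrix has rank 4, and its Smith normal form has invariant factors (1,1,1,1).

From H_k ≅ ker(∂_k) / im(∂_{k+1}) we obtain:

  H_0: rank C_0 − rank ∂_1 = 5 − 4 = 1, and the invariant factors of ∂_1 are all 1, so H_0 = Z.
  H_1: rank ker ∂_1 − rank ∂_2 = (10 − 4) − 6 = 0, and the invariant factors of ∂_2 are all 1, so H_1 = 0.
  H_2: rank ker ∂_2 − rank ∂_3 = (10 − 6) − 4 = 0, and the invariant factors of ∂_3 are all 1, so H_2 = 0.
  H_3: rank ker ∂_3 − rank ∂_4 = (5 − 4) − 0 = 1, and there is no ∂_4, so H_3 = Z.

H_0 = Z,  H_1 = 0,  H_2 = 0,  H_3 = Z.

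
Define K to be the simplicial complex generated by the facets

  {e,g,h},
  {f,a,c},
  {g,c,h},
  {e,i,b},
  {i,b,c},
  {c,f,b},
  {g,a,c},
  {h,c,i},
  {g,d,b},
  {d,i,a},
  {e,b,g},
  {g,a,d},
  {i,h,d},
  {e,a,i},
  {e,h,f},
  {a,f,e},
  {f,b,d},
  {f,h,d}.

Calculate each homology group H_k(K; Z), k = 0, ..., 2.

H_0 = Z,  H_1 = Z^2,  H_2 = Z.

Take the total order a < b < c < d < e < f < g < h < i on the vertex set. Then K (dimension 2) consists of the simplices:

  0-simplices (9): a, b, c, d, e, f, g, h, i
  1-simplices (27): ac, ad, ae, af, ag, ai, bc, bd, be, bf, bg, bi, cf, cg, ch, ci, df, dg, dh, di, ef, eg, eh, ei, fh, gh, hi
  2-simplices (18): acf, acg, adg, adi, aef, aei, bcf, bci, bdf, bdg, beg, bei, cgh, chi, dfh, dhi, efh, egh

giving chain groups C_0 ≅ Z^9, C_1 ≅ Z^27, C_2 ≅ Z^18.

Boundary ∂_1: C_1 → C_0 is given by ∂[p,q] = [q] − [p]. For instance
  ∂df = f − d.
As a 9×27 matrix over Z this has rank 8, with invariant factors (1,1,1,1,1,1,1,1).

∂_2: C_2 → C_1 maps a triangle to the signed sum of its edges. For instance
  ∂efh = fh − eh + ef,
  ∂adg = dg − ag + ad.
This gives a 27×18 integer matrix of rank 17; reducing to Smith normal form yields diagonal entries (1,1,1,1,1,1,1,1,1,1,1,1,1,1,1,1,1).

Computing H_k = (kernel of ∂_k) / (image of ∂_{k+1}):

  H_0: rank C_0 − rank ∂_1 = 9 − 8 = 1, and the invariant factors of ∂_1 are all 1, so H_0 = Z.
  H_1: rank ker ∂_1 − rank ∂_2 = (27 − 8) − 17 = 2, and the invariant factors of ∂_2 are all 1, so H_1 = Z^2.
  H_2: rank ker ∂_2 − rank ∂_3 = (18 − 17) − 0 = 1, and there is no ∂_3, so H_2 = Z.

As a check, the Euler characteristic is 9 − 27 + 18 = 0, which agrees with 1 − 2 + 1 = 0.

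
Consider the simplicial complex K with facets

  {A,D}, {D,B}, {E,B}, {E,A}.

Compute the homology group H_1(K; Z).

H_1 ≅ Z.

Take the total order A < B < D < E on the vertex set. Then K (dimension 1) consists of the simplices:

  0-simplices (4): A, B, D, E
  1-simplices (4): AD, AE, BD, BE

so the chain groups are C_0 ≅ Z^4, C_1 ≅ Z^4.

The boundary map ∂_1: C_1 → C_0 is given by ∂[p,q] = [q] − [p].
The 4×4 boundary matrix has rank 3 and Smith normal form diag(1,1,1).

Now H_k = ker ∂_k / im ∂_{k+1}, so:

  H_1: rank ker ∂_1 − rank ∂_2 = (4 − 3) − 0 = 1, and there is no ∂_2, so H_1 = Z.

(K is a triangulation of the circle S^1.)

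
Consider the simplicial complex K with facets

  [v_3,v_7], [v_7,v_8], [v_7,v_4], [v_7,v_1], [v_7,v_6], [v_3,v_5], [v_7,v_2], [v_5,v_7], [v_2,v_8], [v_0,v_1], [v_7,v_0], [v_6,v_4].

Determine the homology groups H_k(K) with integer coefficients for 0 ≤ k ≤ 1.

H_0 = Z,  H_1 = Z^4.

Fix the vertex order v_0 < v_1 < v_2 < v_3 < v_4 < v_5 < v_6 < v_7 < v_8 and write every simplex with vertices in increasing order. Then dim K = 1 and the simplices of K are:

  0-simplices (9): [v_0], [v_1], [v_2], [v_3], [v_4], [v_5], [v_6], [v_7], [v_8]
  1-simplices (12): [v_0,v_1], [v_0,v_7], [v_1,v_7], [v_2,v_7], [v_2,v_8], [v_3,v_5], [v_3,v_7], [v_4,v_6], [v_4,v_7], [v_5,v_7], [v_6,v_7], [v_7,v_8]

so the chain groups are C_0 ≅ Z^9, C_1 ≅ Z^12.

The boundary map ∂_1: C_1 → C_0 sends each edge [p,q] (with p < q) to q − p.
As a 9×12 matrix over Z this has rank 8, with invariant factors (1,1,1,1,1,1,1,1).

Reading off H_k = ker ∂_k / im ∂_{k+1}:

  H_0: rank C_0 − rank ∂_1 = 9 − 8 = 1, and the invariant factors of ∂_1 are all 1, so H_0 ≅ Z.
  H_1: rank ker ∂_1 − rank ∂_2 = (12 − 8) − 0 = 4, and there is no ∂_2, so H_1 ≅ Z^4.

As a check, the Euler characteristic is 9 − 12 = -3, which agrees with 1 − 4 = -3.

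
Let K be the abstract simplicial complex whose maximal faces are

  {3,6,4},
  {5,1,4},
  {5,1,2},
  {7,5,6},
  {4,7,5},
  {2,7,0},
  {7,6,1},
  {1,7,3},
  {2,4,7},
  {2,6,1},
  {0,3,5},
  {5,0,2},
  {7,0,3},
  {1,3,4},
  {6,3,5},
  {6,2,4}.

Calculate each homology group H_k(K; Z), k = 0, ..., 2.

Fix the vertex order 0 < 1 < 2 < 3 < 4 < 5 < 6 < 7 and write every simplex with vertices in increasing order. Then dim K = 2 and the simplices of K are:

  0-simplices (8): [0], [1], [2], [3], [4], [5], [6], [7]
  1-simplices (24): (24 of them)
  2-simplices (16): [0,2,5], [0,2,7], [0,3,5], [0,3,7], [1,2,5], [1,2,6], [1,3,4], [1,3,7], [1,4,5], [1,6,7], [2,4,6], [2,4,7], [3,4,6], [3,5,6], [4,5,7], [5,6,7]

Hence C_0 ≅ Z^8, C_1 ≅ Z^24, C_2 ≅ Z^16.

Boundary ∂_1: C_1 → C_0 sends each edge [p,q] (with p < q) to q − p. For instance
  ∂[2,7] = [7] − [2].
This gives a 8×24 integer matrix of rank 7; reducing to Smith normal form yields diagonal entries (1,1,1,1,1,1,1).

The boundary map ∂_2: C_2 → C_1 acts by ∂[p,q,r] = [q,r] − [p,r] + [p,q]. For instance
  ∂[0,2,5] = [2,5] − [0,5] + [0,2],
  ∂[2,4,6] = [4,6] − [2,6] + [2,4].
The 24×16 boundary matrix has rank 15 and Smith normal form diag(1,1,1,1,1,1,1,1,1,1,1,1,1,1,1).

Now H_k = ker ∂_k / im ∂_{k+1}, so:

  H_0: rank C_0 − rank ∂_1 = 8 − 7 = 1, and the invariant factors of ∂_1 are all 1, so H_0 = Z.
  H_1: rank ker ∂_1 − rank ∂_2 = (24 − 7) − 15 = 2, and the invariant factors of ∂_2 are all 1, so H_1 = Z^2.
  H_2: rank ker ∂_2 − rank ∂_3 = (16 − 15) − 0 = 1, and there is no ∂_3, so H_2 = Z.

H_0 ≅ Z,  H_1 ≅ Z^2,  H_2 ≅ Z.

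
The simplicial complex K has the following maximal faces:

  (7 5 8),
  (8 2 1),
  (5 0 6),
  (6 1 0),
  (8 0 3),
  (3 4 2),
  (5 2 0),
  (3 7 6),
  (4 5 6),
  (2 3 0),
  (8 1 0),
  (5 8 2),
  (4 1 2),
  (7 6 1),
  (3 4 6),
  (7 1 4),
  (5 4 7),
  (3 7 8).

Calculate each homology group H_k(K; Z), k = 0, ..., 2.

We work with the vertex ordering 0 < 1 < 2 < 3 < 4 < 5 < 6 < 7 < 8. The simplices of K, each written with vertices in increasing order, are:

  0-simplices (9): [0], [1], [2], [3], [4], [5], [6], [7], [8]
  1-simplices (27): (27 of them)
  2-simplices (18): [0,1,6], [0,1,8], [0,2,3], [0,2,5], [0,3,8], [0,5,6], [1,2,4], [1,2,8], [1,4,7], [1,6,7], [2,3,4], [2,5,8], [3,4,6], [3,6,7], [3,7,8], [4,5,6], [4,5,7], [5,7,8]

giving chain groups C_0 ≅ Z^9, C_1 ≅ Z^27, C_2 ≅ Z^18.

∂_1: C_1 → C_0 sends each edge [p,q] (with p < q) to q − p. For instance
  ∂[0,5] = [5] − [0].
As a 9×27 matrix over Z this has rank 8, with invariant factors (1,1,1,1,1,1,1,1).

∂_2: C_2 → C_1 maps a triangle to the signed sum of its edges. For instance
  ∂[0,2,3] = [2,3] − [0,3] + [0,2],
  ∂[4,5,6] = [5,6] − [4,6] + [4,5].
The resulting 27×18 matrix has rank 18, and its Smith normal form has invariant factors (1,1,1,1,1,1,1,1,1,1,1,1,1,1,1,1,1,2).

Computing H_k = (kernel of ∂_k) / (image of ∂_{k+1}):

  H_0: rank C_0 − rank ∂_1 = 9 − 8 = 1, and the invariant factors of ∂_1 are all 1, so H_0 = Z.
  H_1: rank ker ∂_1 − rank ∂_2 = (27 − 8) − 18 = 1, and ∂_2 has invariant factor 2 > 1, so H_1 = Z ⊕ Z/2.
  H_2: rank ker ∂_2 − rank ∂_3 = (18 − 18) − 0 = 0, and there is no ∂_3, so H_2 = 0.

H_0 ≅ Z,  H_1 ≅ Z ⊕ Z/2,  H_2 = 0.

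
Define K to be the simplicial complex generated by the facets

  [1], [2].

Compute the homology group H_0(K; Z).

H_0 ≅ Z^2.

Take the total order 1 < 2 on the vertex set. Then K (dimension 0) consists of the simplices:

  0-simplices (2): [1], [2]

so the chain groups are C_0 ≅ Z^2.

Computing H_k = (kernel of ∂_k) / (image of ∂_{k+1}):

  H_0: rank C_0 − rank ∂_1 = 2 − 0 = 2, and there is no ∂_1, so H_0 ≅ Z^2.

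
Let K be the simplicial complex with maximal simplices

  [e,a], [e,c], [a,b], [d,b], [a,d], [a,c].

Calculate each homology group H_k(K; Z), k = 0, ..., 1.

Order the vertices as a < b < c < d < e. Listing each simplex with vertices in this order, K has dimension 1 with simplices:

  0-simplices (5): a, b, c, d, e
  1-simplices (6): ab, ac, ad, ae, bd, ce

so the chain groups are C_0 ≅ Z^5, C_1 ≅ Z^6.

Boundary ∂_1: C_1 → C_0 sends each edge [p,q] (with p < q) to q − p.
The resulting 5×6 matrix has rank 4, and its Smith normal form has invariant factors (1,1,1,1).

From H_k ≅ ker(∂_k) / im(∂_{k+1}) we obtain:

  H_0: rank C_0 − rank ∂_1 = 5 − 4 = 1, and the invariant factors of ∂_1 are all 1, so H_0 ≅ Z.
  H_1: rank ker ∂_1 − rank ∂_2 = (6 − 4) − 0 = 2, and there is no ∂_2, so H_1 ≅ Z^2.

As a check, the Euler characteristic is 5 − 6 = -1, which agrees with 1 − 2 = -1.
(K is a triangulation of a wedge of 2 circles.)

H_0 ≅ Z,  H_1 ≅ Z^2.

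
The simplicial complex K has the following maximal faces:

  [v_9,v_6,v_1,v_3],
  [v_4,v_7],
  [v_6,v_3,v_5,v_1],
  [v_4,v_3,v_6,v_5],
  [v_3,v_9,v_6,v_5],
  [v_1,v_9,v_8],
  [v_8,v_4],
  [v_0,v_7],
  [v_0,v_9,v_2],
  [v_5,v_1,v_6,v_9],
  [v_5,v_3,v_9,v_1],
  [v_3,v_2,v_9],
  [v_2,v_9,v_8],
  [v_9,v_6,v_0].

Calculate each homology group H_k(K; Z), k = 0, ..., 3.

H_0 ≅ Z,  H_1 ≅ Z^2,  H_2 = 0,  H_3 ≅ Z.

Fix the vertex order v_0 < v_1 < v_2 < v_3 < v_4 < v_5 < v_6 < v_7 < v_8 < v_9 and write every simplex with vertices in increasing order. Then dim K = 3 and the simplices of K are:

  0-simplices (10): [v_0], [v_1], [v_2], [v_3], [v_4], [v_5], [v_6], [v_7], [v_8], [v_9]
  1-simplices (24): (24 of them)
  2-simplices (18): (18 of them)
  3-simplices (6): [v_1,v_3,v_5,v_6], [v_1,v_3,v_5,v_9], [v_1,v_3,v_6,v_9], [v_1,v_5,v_6,v_9], [v_3,v_4,v_5,v_6], [v_3,v_5,v_6,v_9]

giving chain groups C_0 ≅ Z^10, C_1 ≅ Z^24, C_2 ≅ Z^18, C_3 ≅ Z^6.

The boundary map ∂_1: C_1 → C_0 is given by ∂[p,q] = [q] − [p]. For instance
  ∂[v_4,v_8] = [v_8] − [v_4].
This gives a 10×24 integer matrix of rank 9; reducing to Smith normal form yields diagonal entries (1,1,1,1,1,1,1,1,1).

The boundary map ∂_2: C_2 → C_1 acts by ∂[p,q,r] = [q,r] − [p,r] + [p,q]. For instance
  ∂[v_3,v_5,v_9] = [v_5,v_9] − [v_3,v_9] + [v_3,v_5],
  ∂[v_2,v_8,v_9] = [v_8,v_9] − [v_2,v_9] + [v_2,v_8].
This gives a 24×18 integer matrix of rank 13; reducing to Smith normal form yields diagonal entries (1,1,1,1,1,1,1,1,1,1,1,1,1).

The boundary map ∂_3: C_3 → C_2 sends each 3-simplex σ to the alternating sum Σ_i (−1)^i (σ with its i-th vertex removed). For instance
  ∂[v_3,v_5,v_6,v_9] = [v_5,v_6,v_9] − [v_3,v_6,v_9] + [v_3,v_5,v_9] − [v_3,v_5,v_6],
  ∂[v_1,v_3,v_5,v_9] = [v_3,v_5,v_9] − [v_1,v_5,v_9] + [v_1,v_3,v_9] − [v_1,v_3,v_5].
The resulting 18×6 matrix has rank 5, and its Smith normal form has invariant factors (1,1,1,1,1).

Computing H_k = (kernel of ∂_k) / (image of ∂_{k+1}):

  H_0: rank C_0 − rank ∂_1 = 10 − 9 = 1, and the invariant factors of ∂_1 are all 1, so H_0 = Z.
  H_1: rank ker ∂_1 − rank ∂_2 = (24 − 9) − 13 = 2, and the invariant factors of ∂_2 are all 1, so H_1 = Z^2.
  H_2: rank ker ∂_2 − rank ∂_3 = (18 − 13) − 5 = 0, and the invariant factors of ∂_3 are all 1, so H_2 = 0.
  H_3: rank ker ∂_3 − rank ∂_4 = (6 − 5) − 0 = 1, and there is no ∂_4, so H_3 = Z.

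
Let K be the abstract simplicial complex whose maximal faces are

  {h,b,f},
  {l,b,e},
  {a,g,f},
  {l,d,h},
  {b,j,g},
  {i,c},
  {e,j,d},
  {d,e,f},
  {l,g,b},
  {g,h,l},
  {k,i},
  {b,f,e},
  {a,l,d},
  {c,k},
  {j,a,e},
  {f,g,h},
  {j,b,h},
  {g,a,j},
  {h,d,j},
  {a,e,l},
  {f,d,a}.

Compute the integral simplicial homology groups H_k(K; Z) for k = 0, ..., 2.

H_0 = Z^2,  H_1 = Z^2 ⊕ Z/2Z,  H_2 = 0.

Take the total order a < b < c < d < e < f < g < h < i < j < k < l on the vertex set. Then K (dimension 2) consists of the simplices:

  0-simplices (12): a, b, c, d, e, f, g, h, i, j, k, l
  1-simplices (30): ad, ae, af, ag, aj, al, be, bf, bg, bh, bj, bl, ci, ck, de, df, dh, dj, dl, ef, ej, el, fg, fh, gh, gj, gl, hj, hl, ik
  2-simplices (18): adf, adl, aej, ael, afg, agj, bef, bel, bfh, bgj, bgl, bhj, def, dej, dhj, dhl, fgh, ghl

Hence C_0 ≅ Z^12, C_1 ≅ Z^30, C_2 ≅ Z^18.

Boundary ∂_1: C_1 → C_0 maps an edge to its endpoints' difference, ∂[p,q] = q − p. For instance
  ∂dj = j − d.
The 12×30 boundary matrix has rank 10 and Smith normal form diag(1,1,1,1,1,1,1,1,1,1).

∂_2: C_2 → C_1 maps a triangle to the signed sum of its edges. For instance
  ∂agj = gj − aj + ag,
  ∂fgh = gh − fh + fg.
The 30×18 boundary matrix has rank 18 and Smith normal form diag(1,1,1,1,1,1,1,1,1,1,1,1,1,1,1,1,1,2).

Now H_k = ker ∂_k / im ∂_{k+1}, so:

  H_0: rank C_0 − rank ∂_1 = 12 − 10 = 2, and the invariant factors of ∂_1 are all 1, so H_0 = Z^2.
  H_1: rank ker ∂_1 − rank ∂_2 = (30 − 10) − 18 = 2, and ∂_2 has invariant factor 2 > 1, so H_1 = Z^2 ⊕ Z/2Z.
  H_2: rank ker ∂_2 − rank ∂_3 = (18 − 18) − 0 = 0, and there is no ∂_3, so H_2 = 0.

(K is a triangulation of the disjoint union of the Klein bottle and the circle S^1.)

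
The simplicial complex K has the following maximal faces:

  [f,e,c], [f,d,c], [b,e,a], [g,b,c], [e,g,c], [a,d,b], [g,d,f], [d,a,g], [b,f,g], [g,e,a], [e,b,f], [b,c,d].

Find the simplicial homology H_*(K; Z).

H_0 ≅ Z,  H_1 ≅ Z/2,  H_2 = 0.

Fix the vertex order a < b < c < d < e < f < g and write every simplex with vertices in increasing order. Then dim K = 2 and the simplices of K are:

  0-simplices (7): a, b, c, d, e, f, g
  1-simplices (18): ab, ad, ae, ag, bc, bd, be, bf, bg, cd, ce, cf, cg, df, dg, ef, eg, fg
  2-simplices (12): abd, abe, adg, aeg, bcd, bcg, bef, bfg, cdf, cef, ceg, dfg

Hence C_0 ≅ Z^7, C_1 ≅ Z^18, C_2 ≅ Z^12.

∂_1: C_1 → C_0 is given by ∂[p,q] = [q] − [p].
This gives a 7×18 integer matrix of rank 6; reducing to Smith normal form yields diagonal entries (1,1,1,1,1,1).

The boundary map ∂_2: C_2 → C_1 sends each 2-simplex [p,q,r] to [q,r] − [p,r] + [p,q]. For instance
  ∂dfg = fg − dg + df,
  ∂abe = be − ae + ab.
The 18×12 boundary matrix has rank 12 and Smith normal form diag(1,1,1,1,1,1,1,1,1,1,1,2).

From H_k ≅ ker(∂_k) / im(∂_{k+1}) we obtain:

  H_0: rank C_0 − rank ∂_1 = 7 − 6 = 1, and the invariant factors of ∂_1 are all 1, so H_0 ≅ Z.
  H_1: rank ker ∂_1 − rank ∂_2 = (18 − 6) − 12 = 0, and ∂_2 has invariant factor 2 > 1, so H_1 ≅ Z/2.
  H_2: rank ker ∂_2 − rank ∂_3 = (12 − 12) − 0 = 0, and there is no ∂_3, so H_2 ≅ 0.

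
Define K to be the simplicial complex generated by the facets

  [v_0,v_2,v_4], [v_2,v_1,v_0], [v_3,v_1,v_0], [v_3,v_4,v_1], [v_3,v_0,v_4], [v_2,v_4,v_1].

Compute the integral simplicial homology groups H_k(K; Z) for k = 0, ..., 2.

H_0 ≅ Z,  H_1 = 0,  H_2 ≅ Z.

We work with the vertex ordering v_0 < v_1 < v_2 < v_3 < v_4. The simplices of K, each written with vertices in increasing order, are:

  0-simplices (5): [v_0], [v_1], [v_2], [v_3], [v_4]
  1-simplices (9): [v_0,v_1], [v_0,v_2], [v_0,v_3], [v_0,v_4], [v_1,v_2], [v_1,v_3], [v_1,v_4], [v_2,v_4], [v_3,v_4]
  2-simplices (6): [v_0,v_1,v_2], [v_0,v_1,v_3], [v_0,v_2,v_4], [v_0,v_3,v_4], [v_1,v_2,v_4], [v_1,v_3,v_4]

so the chain groups are C_0 ≅ Z^5, C_1 ≅ Z^9, C_2 ≅ Z^6.

Boundary ∂_1: C_1 → C_0 maps an edge to its endpoints' difference, ∂[p,q] = q − p. For instance
  ∂[v_0,v_2] = [v_2] − [v_0].
As a 5×9 matrix over Z this has rank 4, with invariant factors (1,1,1,1).

∂_2: C_2 → C_1 maps a triangle to the signed sum of its edges. For instance
  ∂[v_0,v_3,v_4] = [v_3,v_4] − [v_0,v_4] + [v_0,v_3],
  ∂[v_0,v_1,v_3] = [v_1,v_3] − [v_0,v_3] + [v_0,v_1].
The 9×6 boundary matrix has rank 5 and Smith normal form diag(1,1,1,1,1).

Computing H_k = (kernel of ∂_k) / (image of ∂_{k+1}):

  H_0: rank C_0 − rank ∂_1 = 5 − 4 = 1, and the invariant factors of ∂_1 are all 1, so H_0 ≅ Z.
  H_1: rank ker ∂_1 − rank ∂_2 = (9 − 4) − 5 = 0, and the invariant factors of ∂_2 are all 1, so H_1 ≅ 0.
  H_2: rank ker ∂_2 − rank ∂_3 = (6 − 5) − 0 = 1, and there is no ∂_3, so H_2 ≅ Z.

As a check, the Euler characteristic is 5 − 9 + 6 = 2, which agrees with 1 − 0 + 1 = 2.
(K is a triangulation of the 2-sphere S^2.)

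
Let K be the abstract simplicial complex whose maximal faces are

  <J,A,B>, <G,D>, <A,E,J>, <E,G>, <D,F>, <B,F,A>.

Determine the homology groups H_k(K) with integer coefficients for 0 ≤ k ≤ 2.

Order the vertices as A < B < D < E < F < G < J. Listing each simplex with vertices in this order, K has dimension 2 with simplices:

  0-simplices (7): A, B, D, E, F, G, J
  1-simplices (10): AB, AE, AF, AJ, BF, BJ, DF, DG, EG, EJ
  2-simplices (3): ABF, ABJ, AEJ

Hence C_0 ≅ Z^7, C_1 ≅ Z^10, C_2 ≅ Z^3.

The boundary map ∂_1: C_1 → C_0 sends each edge [p,q] (with p < q) to q − p.
This gives a 7×10 integer matrix of rank 6; reducing to Smith normal form yields diagonal entries (1,1,1,1,1,1).

Boundary ∂_2: C_2 → C_1 sends each 2-simplex [p,q,r] to [q,r] − [p,r] + [p,q]. For instance
  ∂AEJ = EJ − AJ + AE,
  ∂ABJ = BJ − AJ + AB.
As a 10×3 matrix over Z this has rank 3, with invariant factors (1,1,1).

From H_k ≅ ker(∂_k) / im(∂_{k+1}) we obtain:

  H_0: rank C_0 − rank ∂_1 = 7 − 6 = 1, and the invariant factors of ∂_1 are all 1, so H_0 ≅ Z.
  H_1: rank ker ∂_1 − rank ∂_2 = (10 − 6) − 3 = 1, and the invariant factors of ∂_2 are all 1, so H_1 ≅ Z.
  H_2: rank ker ∂_2 − rank ∂_3 = (3 − 3) − 0 = 0, and there is no ∂_3, so H_2 ≅ 0.

As a check, the Euler characteristic is 7 − 10 + 3 = 0, which agrees with 1 − 1 + 0 = 0.

H_0 = Z,  H_1 = Z,  H_2 = 0.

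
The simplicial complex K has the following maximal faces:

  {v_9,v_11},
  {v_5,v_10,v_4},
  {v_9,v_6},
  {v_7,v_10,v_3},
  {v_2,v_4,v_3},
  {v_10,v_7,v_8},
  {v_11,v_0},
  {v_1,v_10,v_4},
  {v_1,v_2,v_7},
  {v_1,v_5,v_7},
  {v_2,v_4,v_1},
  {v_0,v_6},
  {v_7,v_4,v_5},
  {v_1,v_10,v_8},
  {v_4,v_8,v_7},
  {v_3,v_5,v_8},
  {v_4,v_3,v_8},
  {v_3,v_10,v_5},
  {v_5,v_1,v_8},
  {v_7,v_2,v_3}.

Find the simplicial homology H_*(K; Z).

H_0 = Z^2,  H_1 = Z^3,  H_2 = Z.

K has 12 vertices, 28 edges, 16 triangles.
rank ∂_0 = 0, rank ∂_1 = 10 ⇒ b_0 = 12 − 0 − 10 = 2; all invariant factors of ∂_1 are 1 so no torsion. So H_0 ≅ Z^2.
rank ∂_1 = 10, rank ∂_2 = 15 ⇒ b_1 = 28 − 10 − 15 = 3; all invariant factors of ∂_2 are 1 so no torsion. So H_1 ≅ Z^3.
rank ∂_2 = 15, rank ∂_3 = 0 ⇒ b_2 = 16 − 15 − 0 = 1. So H_2 ≅ Z.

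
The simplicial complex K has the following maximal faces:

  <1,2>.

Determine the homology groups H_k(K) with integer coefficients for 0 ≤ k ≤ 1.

We work with the vertex ordering 1 < 2. The simplices of K, each written with vertices in increasing order, are:

  0-simplices (2): [1], [2]
  1-simplices (1): [1,2]

so the chain groups are C_0 ≅ Z^2, C_1 ≅ Z^1.

∂_1: C_1 → C_0 is given by ∂[p,q] = [q] − [p].
As a 2×1 matrix over Z this has rank 1, with invariant factors (1).

Computing H_k = (kernel of ∂_k) / (image of ∂_{k+1}):

  H_0: rank C_0 − rank ∂_1 = 2 − 1 = 1, and the invariant factors of ∂_1 are all 1, so H_0 = Z.
  H_1: rank ker ∂_1 − rank ∂_2 = (1 − 1) − 0 = 0, and there is no ∂_2, so H_1 = 0.

H_0 ≅ Z,  H_1 = 0.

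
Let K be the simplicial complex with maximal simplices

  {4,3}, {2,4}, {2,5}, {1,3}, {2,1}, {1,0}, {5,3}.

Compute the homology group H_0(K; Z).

H_0 = Z.

We work with the vertex ordering 0 < 1 < 2 < 3 < 4 < 5. The simplices of K, each written with vertices in increasing order, are:

  0-simplices (6): [0], [1], [2], [3], [4], [5]
  1-simplices (7): [0,1], [1,2], [1,3], [2,4], [2,5], [3,4], [3,5]

giving chain groups C_0 ≅ Z^6, C_1 ≅ Z^7.

Boundary ∂_1: C_1 → C_0 is given by ∂[p,q] = [q] − [p]. For instance
  ∂[1,3] = [3] − [1].
The 6×7 boundary matrix has rank 5 and Smith normal form diag(1,1,1,1,1).

Reading off H_k = ker ∂_k / im ∂_{k+1}:

  H_0: rank C_0 − rank ∂_1 = 6 − 5 = 1, and the invariant factors of ∂_1 are all 1, so H_0 = Z.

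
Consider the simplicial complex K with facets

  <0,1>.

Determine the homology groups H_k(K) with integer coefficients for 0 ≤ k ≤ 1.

We work with the vertex ordering 0 < 1. The simplices of K, each written with vertices in increasing order, are:

  0-simplices (2): [0], [1]
  1-simplices (1): [0,1]

giving chain groups C_0 ≅ Z^2, C_1 ≅ Z^1.

Boundary ∂_1: C_1 → C_0 is given by ∂[p,q] = [q] − [p]. For instance
  ∂[0,1] = [1] − [0].
This gives a 2×1 integer matrix of rank 1; reducing to Smith normal form yields diagonal entries (1).

Now H_k = ker ∂_k / im ∂_{k+1}, so:

  H_0: rank C_0 − rank ∂_1 = 2 − 1 = 1, and the invariant factors of ∂_1 are all 1, so H_0 = Z.
  H_1: rank ker ∂_1 − rank ∂_2 = (1 − 1) − 0 = 0, and there is no ∂_2, so H_1 = 0.

H_0 = Z,  H_1 = 0.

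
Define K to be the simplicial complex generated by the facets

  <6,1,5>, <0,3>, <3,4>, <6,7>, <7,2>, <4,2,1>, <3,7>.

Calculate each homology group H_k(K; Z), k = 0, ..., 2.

H_0 = Z,  H_1 = Z^2,  H_2 = 0.

We work with the vertex ordering 0 < 1 < 2 < 3 < 4 < 5 < 6 < 7. The simplices of K, each written with vertices in increasing order, are:

  0-simplices (8): [0], [1], [2], [3], [4], [5], [6], [7]
  1-simplices (11): [0,3], [1,2], [1,4], [1,5], [1,6], [2,4], [2,7], [3,4], [3,7], [5,6], [6,7]
  2-simplices (2): [1,2,4], [1,5,6]

giving chain groups C_0 ≅ Z^8, C_1 ≅ Z^11, C_2 ≅ Z^2.

The boundary map ∂_1: C_1 → C_0 sends each edge [p,q] (with p < q) to q − p.
The resulting 8×11 matrix has rank 7, and its Smith normal form has invariant factors (1,1,1,1,1,1,1).

Boundary ∂_2: C_2 → C_1 acts by ∂[p,q,r] = [q,r] − [p,r] + [p,q]. For instance
  ∂[1,2,4] = [2,4] − [1,4] + [1,2],
  ∂[1,5,6] = [5,6] − [1,6] + [1,5].
This gives a 11×2 integer matrix of rank 2; reducing to Smith normal form yields diagonal entries (1,1).

Now H_k = ker ∂_k / im ∂_{k+1}, so:

  H_0: rank C_0 − rank ∂_1 = 8 − 7 = 1, and the invariant factors of ∂_1 are all 1, so H_0 = Z.
  H_1: rank ker ∂_1 − rank ∂_2 = (11 − 7) − 2 = 2, and the invariant factors of ∂_2 are all 1, so H_1 = Z^2.
  H_2: rank ker ∂_2 − rank ∂_3 = (2 − 2) − 0 = 0, and there is no ∂_3, so H_2 = 0.

As a check, the Euler characteristic is 8 − 11 + 2 = -1, which agrees with 1 − 2 + 0 = -1.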